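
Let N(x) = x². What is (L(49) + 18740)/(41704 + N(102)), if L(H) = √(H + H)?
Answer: 4685/13027 + √2/7444 ≈ 0.35983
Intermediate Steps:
L(H) = √2*√H (L(H) = √(2*H) = √2*√H)
(L(49) + 18740)/(41704 + N(102)) = (√2*√49 + 18740)/(41704 + 102²) = (√2*7 + 18740)/(41704 + 10404) = (7*√2 + 18740)/52108 = (18740 + 7*√2)*(1/52108) = 4685/13027 + √2/7444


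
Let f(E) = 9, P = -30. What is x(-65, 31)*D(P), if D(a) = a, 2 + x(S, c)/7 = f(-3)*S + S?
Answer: 136920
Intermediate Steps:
x(S, c) = -14 + 70*S (x(S, c) = -14 + 7*(9*S + S) = -14 + 7*(10*S) = -14 + 70*S)
x(-65, 31)*D(P) = (-14 + 70*(-65))*(-30) = (-14 - 4550)*(-30) = -4564*(-30) = 136920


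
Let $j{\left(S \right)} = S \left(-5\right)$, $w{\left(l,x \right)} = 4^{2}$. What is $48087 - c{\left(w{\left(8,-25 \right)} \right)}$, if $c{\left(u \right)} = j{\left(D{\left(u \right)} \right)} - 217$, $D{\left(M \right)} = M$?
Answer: $48384$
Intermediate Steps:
$w{\left(l,x \right)} = 16$
$j{\left(S \right)} = - 5 S$
$c{\left(u \right)} = -217 - 5 u$ ($c{\left(u \right)} = - 5 u - 217 = -217 - 5 u$)
$48087 - c{\left(w{\left(8,-25 \right)} \right)} = 48087 - \left(-217 - 80\right) = 48087 - -297 = 48087 + 297 = 48384$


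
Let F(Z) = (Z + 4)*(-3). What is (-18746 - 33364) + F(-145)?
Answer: -51687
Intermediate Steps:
F(Z) = -12 - 3*Z (F(Z) = (4 + Z)*(-3) = -12 - 3*Z)
(-18746 - 33364) + F(-145) = (-18746 - 33364) + (-12 - 3*(-145)) = -52110 + (-12 + 435) = -52110 + 423 = -51687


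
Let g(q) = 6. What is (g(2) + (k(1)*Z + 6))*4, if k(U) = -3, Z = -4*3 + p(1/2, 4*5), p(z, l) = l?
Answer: -48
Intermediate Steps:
Z = 8 (Z = -4*3 + 4*5 = -12 + 20 = 8)
(g(2) + (k(1)*Z + 6))*4 = (6 + (-3*8 + 6))*4 = (6 + (-24 + 6))*4 = (6 - 18)*4 = -12*4 = -48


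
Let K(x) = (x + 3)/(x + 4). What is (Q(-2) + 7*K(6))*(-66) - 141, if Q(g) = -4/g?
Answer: -3444/5 ≈ -688.80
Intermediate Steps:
K(x) = (3 + x)/(4 + x)
(Q(-2) + 7*K(6))*(-66) - 141 = (-4/(-2) + 7*((3 + 6)/(4 + 6)))*(-66) - 141 = (-4*(-½) + 7*(9/10))*(-66) - 141 = (2 + 7*((⅒)*9))*(-66) - 141 = (2 + 7*(9/10))*(-66) - 141 = (2 + 63/10)*(-66) - 141 = (83/10)*(-66) - 141 = -2739/5 - 141 = -3444/5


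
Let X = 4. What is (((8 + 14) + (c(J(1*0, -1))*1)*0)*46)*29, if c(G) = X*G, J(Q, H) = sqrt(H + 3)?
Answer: 29348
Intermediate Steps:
J(Q, H) = sqrt(3 + H)
c(G) = 4*G
(((8 + 14) + (c(J(1*0, -1))*1)*0)*46)*29 = (((8 + 14) + ((4*sqrt(3 - 1))*1)*0)*46)*29 = ((22 + ((4*sqrt(2))*1)*0)*46)*29 = ((22 + (4*sqrt(2))*0)*46)*29 = ((22 + 0)*46)*29 = (22*46)*29 = 1012*29 = 29348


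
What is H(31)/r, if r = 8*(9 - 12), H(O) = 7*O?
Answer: -217/24 ≈ -9.0417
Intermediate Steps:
r = -24 (r = 8*(-3) = -24)
H(31)/r = (7*31)/(-24) = 217*(-1/24) = -217/24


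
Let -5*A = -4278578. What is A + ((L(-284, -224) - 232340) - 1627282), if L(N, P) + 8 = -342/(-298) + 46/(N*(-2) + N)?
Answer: -106203965831/105790 ≈ -1.0039e+6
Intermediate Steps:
A = 4278578/5 (A = -1/5*(-4278578) = 4278578/5 ≈ 8.5572e+5)
L(N, P) = -1021/149 - 46/N (L(N, P) = -8 + (-342/(-298) + 46/(N*(-2) + N)) = -8 + (-342*(-1/298) + 46/(-2*N + N)) = -8 + (171/149 + 46/((-N))) = -8 + (171/149 + 46*(-1/N)) = -8 + (171/149 - 46/N) = -1021/149 - 46/N)
A + ((L(-284, -224) - 232340) - 1627282) = 4278578/5 + (((-1021/149 - 46/(-284)) - 232340) - 1627282) = 4278578/5 + (((-1021/149 - 46*(-1/284)) - 232340) - 1627282) = 4278578/5 + (((-1021/149 + 23/142) - 232340) - 1627282) = 4278578/5 + ((-141555/21158 - 232340) - 1627282) = 4278578/5 + (-4915991275/21158 - 1627282) = 4278578/5 - 39346023831/21158 = -106203965831/105790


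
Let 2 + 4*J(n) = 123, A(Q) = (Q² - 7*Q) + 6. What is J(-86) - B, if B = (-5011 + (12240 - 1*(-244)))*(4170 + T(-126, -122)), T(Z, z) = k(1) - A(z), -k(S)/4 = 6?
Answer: 346687537/4 ≈ 8.6672e+7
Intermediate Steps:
A(Q) = 6 + Q² - 7*Q
k(S) = -24 (k(S) = -4*6 = -24)
J(n) = 121/4 (J(n) = -½ + (¼)*123 = -½ + 123/4 = 121/4)
T(Z, z) = -30 - z² + 7*z (T(Z, z) = -24 - (6 + z² - 7*z) = -24 + (-6 - z² + 7*z) = -30 - z² + 7*z)
B = -86671854 (B = (-5011 + (12240 - 1*(-244)))*(4170 + (-30 - 1*(-122)² + 7*(-122))) = (-5011 + (12240 + 244))*(4170 + (-30 - 1*14884 - 854)) = (-5011 + 12484)*(4170 + (-30 - 14884 - 854)) = 7473*(4170 - 15768) = 7473*(-11598) = -86671854)
J(-86) - B = 121/4 - 1*(-86671854) = 121/4 + 86671854 = 346687537/4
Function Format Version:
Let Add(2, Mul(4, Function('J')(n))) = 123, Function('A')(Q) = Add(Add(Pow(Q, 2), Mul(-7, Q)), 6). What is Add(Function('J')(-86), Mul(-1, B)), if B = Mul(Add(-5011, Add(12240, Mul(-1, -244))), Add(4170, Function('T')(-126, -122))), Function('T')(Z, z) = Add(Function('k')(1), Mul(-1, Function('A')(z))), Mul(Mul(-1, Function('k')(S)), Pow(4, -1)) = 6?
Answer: Rational(346687537, 4) ≈ 8.6672e+7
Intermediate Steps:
Function('A')(Q) = Add(6, Pow(Q, 2), Mul(-7, Q))
Function('k')(S) = -24 (Function('k')(S) = Mul(-4, 6) = -24)
Function('J')(n) = Rational(121, 4) (Function('J')(n) = Add(Rational(-1, 2), Mul(Rational(1, 4), 123)) = Add(Rational(-1, 2), Rational(123, 4)) = Rational(121, 4))
Function('T')(Z, z) = Add(-30, Mul(-1, Pow(z, 2)), Mul(7, z)) (Function('T')(Z, z) = Add(-24, Mul(-1, Add(6, Pow(z, 2), Mul(-7, z)))) = Add(-24, Add(-6, Mul(-1, Pow(z, 2)), Mul(7, z))) = Add(-30, Mul(-1, Pow(z, 2)), Mul(7, z)))
B = -86671854 (B = Mul(Add(-5011, Add(12240, Mul(-1, -244))), Add(4170, Add(-30, Mul(-1, Pow(-122, 2)), Mul(7, -122)))) = Mul(Add(-5011, Add(12240, 244)), Add(4170, Add(-30, Mul(-1, 14884), -854))) = Mul(Add(-5011, 12484), Add(4170, Add(-30, -14884, -854))) = Mul(7473, Add(4170, -15768)) = Mul(7473, -11598) = -86671854)
Add(Function('J')(-86), Mul(-1, B)) = Add(Rational(121, 4), Mul(-1, -86671854)) = Add(Rational(121, 4), 86671854) = Rational(346687537, 4)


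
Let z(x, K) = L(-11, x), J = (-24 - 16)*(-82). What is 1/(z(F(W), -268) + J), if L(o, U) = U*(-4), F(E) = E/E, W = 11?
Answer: 1/3276 ≈ 0.00030525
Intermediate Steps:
F(E) = 1
J = 3280 (J = -40*(-82) = 3280)
L(o, U) = -4*U
z(x, K) = -4*x
1/(z(F(W), -268) + J) = 1/(-4*1 + 3280) = 1/(-4 + 3280) = 1/3276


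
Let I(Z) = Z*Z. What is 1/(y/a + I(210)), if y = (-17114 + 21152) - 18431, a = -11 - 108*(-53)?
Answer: 5713/251928907 ≈ 2.2677e-5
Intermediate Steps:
a = 5713 (a = -11 - 108*(-53) = -11 + 5724 = 5713)
y = -14393 (y = 4038 - 18431 = -14393)
I(Z) = Z²
1/(y/a + I(210)) = 1/(-14393/5713 + 210²) = 1/(-14393*1/5713 + 44100) = 1/(-14393/5713 + 44100) = 1/(251928907/5713) = 5713/251928907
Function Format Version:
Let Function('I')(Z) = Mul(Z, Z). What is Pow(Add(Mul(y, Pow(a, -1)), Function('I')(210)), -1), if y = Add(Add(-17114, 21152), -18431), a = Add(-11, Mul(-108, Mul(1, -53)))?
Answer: Rational(5713, 251928907) ≈ 2.2677e-5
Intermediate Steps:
a = 5713 (a = Add(-11, Mul(-108, -53)) = Add(-11, 5724) = 5713)
y = -14393 (y = Add(4038, -18431) = -14393)
Function('I')(Z) = Pow(Z, 2)
Pow(Add(Mul(y, Pow(a, -1)), Function('I')(210)), -1) = Pow(Add(Mul(-14393, Pow(5713, -1)), Pow(210, 2)), -1) = Pow(Add(Mul(-14393, Rational(1, 5713)), 44100), -1) = Pow(Add(Rational(-14393, 5713), 44100), -1) = Pow(Rational(251928907, 5713), -1) = Rational(5713, 251928907)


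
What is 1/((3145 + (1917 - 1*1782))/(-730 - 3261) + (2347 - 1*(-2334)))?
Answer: 3991/18678591 ≈ 0.00021367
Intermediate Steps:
1/((3145 + (1917 - 1*1782))/(-730 - 3261) + (2347 - 1*(-2334))) = 1/((3145 + (1917 - 1782))/(-3991) + (2347 + 2334)) = 1/((3145 + 135)*(-1/3991) + 4681) = 1/(3280*(-1/3991) + 4681) = 1/(-3280/3991 + 4681) = 1/(18678591/3991) = 3991/18678591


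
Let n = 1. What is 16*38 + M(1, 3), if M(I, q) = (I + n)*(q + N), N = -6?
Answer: 602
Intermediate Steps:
M(I, q) = (1 + I)*(-6 + q) (M(I, q) = (I + 1)*(q - 6) = (1 + I)*(-6 + q))
16*38 + M(1, 3) = 16*38 + (-6 + 3 - 6*1 + 1*3) = 608 + (-6 + 3 - 6 + 3) = 608 - 6 = 602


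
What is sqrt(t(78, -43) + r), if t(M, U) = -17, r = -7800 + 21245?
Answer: 6*sqrt(373) ≈ 115.88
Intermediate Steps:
r = 13445
sqrt(t(78, -43) + r) = sqrt(-17 + 13445) = sqrt(13428) = 6*sqrt(373)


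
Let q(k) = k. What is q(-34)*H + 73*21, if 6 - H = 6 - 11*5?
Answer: -337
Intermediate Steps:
H = 55 (H = 6 - (6 - 11*5) = 6 - (6 - 55) = 6 - 1*(-49) = 6 + 49 = 55)
q(-34)*H + 73*21 = -34*55 + 73*21 = -1870 + 1533 = -337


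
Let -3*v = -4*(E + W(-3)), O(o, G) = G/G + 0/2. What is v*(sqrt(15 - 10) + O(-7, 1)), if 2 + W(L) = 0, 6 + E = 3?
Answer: -20/3 - 20*sqrt(5)/3 ≈ -21.574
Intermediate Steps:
E = -3 (E = -6 + 3 = -3)
W(L) = -2 (W(L) = -2 + 0 = -2)
O(o, G) = 1 (O(o, G) = 1 + 0*(1/2) = 1 + 0 = 1)
v = -20/3 (v = -(-4)*(-3 - 2)/3 = -(-4)*(-5)/3 = -1/3*20 = -20/3 ≈ -6.6667)
v*(sqrt(15 - 10) + O(-7, 1)) = -20*(sqrt(15 - 10) + 1)/3 = -20*(sqrt(5) + 1)/3 = -20*(1 + sqrt(5))/3 = -20/3 - 20*sqrt(5)/3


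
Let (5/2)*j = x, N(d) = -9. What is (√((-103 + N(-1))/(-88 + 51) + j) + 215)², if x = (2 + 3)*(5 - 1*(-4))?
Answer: (7955 + √28786)²/1369 ≈ 48218.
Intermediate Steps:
x = 45 (x = 5*(5 + 4) = 5*9 = 45)
j = 18 (j = (⅖)*45 = 18)
(√((-103 + N(-1))/(-88 + 51) + j) + 215)² = (√((-103 - 9)/(-88 + 51) + 18) + 215)² = (√(-112/(-37) + 18) + 215)² = (√(-112*(-1/37) + 18) + 215)² = (√(112/37 + 18) + 215)² = (√(778/37) + 215)² = (√28786/37 + 215)² = (215 + √28786/37)²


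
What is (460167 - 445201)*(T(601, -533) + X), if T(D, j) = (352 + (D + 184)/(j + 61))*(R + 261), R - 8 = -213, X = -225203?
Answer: -181529558224/59 ≈ -3.0768e+9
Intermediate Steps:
R = -205 (R = 8 - 213 = -205)
T(D, j) = 19712 + 56*(184 + D)/(61 + j) (T(D, j) = (352 + (D + 184)/(j + 61))*(-205 + 261) = (352 + (184 + D)/(61 + j))*56 = 19712 + 56*(184 + D)/(61 + j))
(460167 - 445201)*(T(601, -533) + X) = (460167 - 445201)*(56*(21656 + 601 + 352*(-533))/(61 - 533) - 225203) = 14966*(56*(21656 + 601 - 187616)/(-472) - 225203) = 14966*(56*(-1/472)*(-165359) - 225203) = 14966*(1157513/59 - 225203) = 14966*(-12129464/59) = -181529558224/59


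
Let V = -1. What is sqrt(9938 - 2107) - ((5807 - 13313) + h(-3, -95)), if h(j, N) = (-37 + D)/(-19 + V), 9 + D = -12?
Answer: 75031/10 + sqrt(7831) ≈ 7591.6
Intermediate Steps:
D = -21 (D = -9 - 12 = -21)
h(j, N) = 29/10 (h(j, N) = (-37 - 21)/(-19 - 1) = -58/(-20) = -58*(-1/20) = 29/10)
sqrt(9938 - 2107) - ((5807 - 13313) + h(-3, -95)) = sqrt(9938 - 2107) - ((5807 - 13313) + 29/10) = sqrt(7831) - (-7506 + 29/10) = sqrt(7831) - 1*(-75031/10) = sqrt(7831) + 75031/10 = 75031/10 + sqrt(7831)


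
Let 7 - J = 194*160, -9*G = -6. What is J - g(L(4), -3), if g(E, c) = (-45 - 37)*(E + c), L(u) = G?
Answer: -93673/3 ≈ -31224.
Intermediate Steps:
G = 2/3 (G = -1/9*(-6) = 2/3 ≈ 0.66667)
L(u) = 2/3
g(E, c) = -82*E - 82*c (g(E, c) = -82*(E + c) = -82*E - 82*c)
J = -31033 (J = 7 - 194*160 = 7 - 1*31040 = 7 - 31040 = -31033)
J - g(L(4), -3) = -31033 - (-82*2/3 - 82*(-3)) = -31033 - (-164/3 + 246) = -31033 - 1*574/3 = -31033 - 574/3 = -93673/3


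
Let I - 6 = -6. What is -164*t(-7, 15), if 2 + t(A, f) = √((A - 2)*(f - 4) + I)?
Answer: 328 - 492*I*√11 ≈ 328.0 - 1631.8*I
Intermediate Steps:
I = 0 (I = 6 - 6 = 0)
t(A, f) = -2 + √((-4 + f)*(-2 + A)) (t(A, f) = -2 + √((A - 2)*(f - 4) + 0) = -2 + √((-2 + A)*(-4 + f) + 0) = -2 + √((-4 + f)*(-2 + A) + 0) = -2 + √((-4 + f)*(-2 + A)))
-164*t(-7, 15) = -164*(-2 + √(8 - 4*(-7) - 2*15 - 7*15)) = -164*(-2 + √(8 + 28 - 30 - 105)) = -164*(-2 + √(-99)) = -164*(-2 + 3*I*√11) = 328 - 492*I*√11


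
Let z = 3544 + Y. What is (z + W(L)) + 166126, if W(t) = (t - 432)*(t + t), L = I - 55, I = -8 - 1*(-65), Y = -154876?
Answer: 13074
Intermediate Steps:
z = -151332 (z = 3544 - 154876 = -151332)
I = 57 (I = -8 + 65 = 57)
L = 2 (L = 57 - 55 = 2)
W(t) = 2*t*(-432 + t) (W(t) = (-432 + t)*(2*t) = 2*t*(-432 + t))
(z + W(L)) + 166126 = (-151332 + 2*2*(-432 + 2)) + 166126 = (-151332 + 2*2*(-430)) + 166126 = (-151332 - 1720) + 166126 = -153052 + 166126 = 13074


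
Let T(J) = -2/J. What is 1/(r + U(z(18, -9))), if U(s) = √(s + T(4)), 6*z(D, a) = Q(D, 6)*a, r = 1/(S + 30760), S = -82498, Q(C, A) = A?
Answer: -51738/25429796119 - 1338410322*I*√38/25429796119 ≈ -2.0345e-6 - 0.32444*I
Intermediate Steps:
r = -1/51738 (r = 1/(-82498 + 30760) = 1/(-51738) = -1/51738 ≈ -1.9328e-5)
z(D, a) = a (z(D, a) = (6*a)/6 = a)
U(s) = √(-½ + s) (U(s) = √(s - 2/4) = √(s - 2*¼) = √(s - ½) = √(-½ + s))
1/(r + U(z(18, -9))) = 1/(-1/51738 + √(-2 + 4*(-9))/2) = 1/(-1/51738 + √(-2 - 36)/2) = 1/(-1/51738 + √(-38)/2) = 1/(-1/51738 + (I*√38)/2) = 1/(-1/51738 + I*√38/2)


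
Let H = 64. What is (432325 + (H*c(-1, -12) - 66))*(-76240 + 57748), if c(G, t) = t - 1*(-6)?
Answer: -7986232500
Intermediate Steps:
c(G, t) = 6 + t (c(G, t) = t + 6 = 6 + t)
(432325 + (H*c(-1, -12) - 66))*(-76240 + 57748) = (432325 + (64*(6 - 12) - 66))*(-76240 + 57748) = (432325 + (64*(-6) - 66))*(-18492) = (432325 + (-384 - 66))*(-18492) = (432325 - 450)*(-18492) = 431875*(-18492) = -7986232500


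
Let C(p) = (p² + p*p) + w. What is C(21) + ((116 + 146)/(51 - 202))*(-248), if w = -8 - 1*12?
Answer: 195138/151 ≈ 1292.3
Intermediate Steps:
w = -20 (w = -8 - 12 = -20)
C(p) = -20 + 2*p² (C(p) = (p² + p*p) - 20 = (p² + p²) - 20 = 2*p² - 20 = -20 + 2*p²)
C(21) + ((116 + 146)/(51 - 202))*(-248) = (-20 + 2*21²) + ((116 + 146)/(51 - 202))*(-248) = (-20 + 2*441) + (262/(-151))*(-248) = (-20 + 882) + (262*(-1/151))*(-248) = 862 - 262/151*(-248) = 862 + 64976/151 = 195138/151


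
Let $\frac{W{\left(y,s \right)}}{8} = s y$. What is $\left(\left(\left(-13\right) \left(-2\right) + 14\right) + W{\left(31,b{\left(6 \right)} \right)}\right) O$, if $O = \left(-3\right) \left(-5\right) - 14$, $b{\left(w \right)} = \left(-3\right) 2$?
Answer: $-1448$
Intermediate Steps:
$b{\left(w \right)} = -6$
$O = 1$ ($O = 15 - 14 = 1$)
$W{\left(y,s \right)} = 8 s y$
$\left(\left(\left(-13\right) \left(-2\right) + 14\right) + W{\left(31,b{\left(6 \right)} \right)}\right) O = \left(\left(\left(-13\right) \left(-2\right) + 14\right) + 8 \left(-6\right) 31\right) 1 = \left(\left(26 + 14\right) - 1488\right) 1 = \left(40 - 1488\right) 1 = \left(-1448\right) 1 = -1448$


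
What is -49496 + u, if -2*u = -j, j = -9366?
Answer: -54179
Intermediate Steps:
u = -4683 (u = -(-1)*(-9366)/2 = -½*9366 = -4683)
-49496 + u = -49496 - 4683 = -54179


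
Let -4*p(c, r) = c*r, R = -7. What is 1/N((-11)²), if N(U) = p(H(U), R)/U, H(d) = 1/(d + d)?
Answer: 117128/7 ≈ 16733.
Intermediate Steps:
H(d) = 1/(2*d)
p(c, r) = -c*r/4
N(U) = 7/(8*U²) (N(U) = (-¼*1/(2*U)*(-7))/U = (7/(8*U))/U = 7/(8*U²))
1/N((-11)²) = 1/(7/(8*((-11)²)²)) = 1/((7/8)/121²) = 1/((7/8)*(1/14641)) = 1/(7/117128) = 117128/7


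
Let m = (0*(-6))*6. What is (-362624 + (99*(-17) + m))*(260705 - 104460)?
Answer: -56921147215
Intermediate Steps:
m = 0 (m = 0*6 = 0)
(-362624 + (99*(-17) + m))*(260705 - 104460) = (-362624 + (99*(-17) + 0))*(260705 - 104460) = (-362624 + (-1683 + 0))*156245 = (-362624 - 1683)*156245 = -364307*156245 = -56921147215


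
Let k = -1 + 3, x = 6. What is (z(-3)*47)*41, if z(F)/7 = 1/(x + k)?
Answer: 13489/8 ≈ 1686.1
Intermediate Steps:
k = 2
z(F) = 7/8 (z(F) = 7/(6 + 2) = 7/8)
(z(-3)*47)*41 = ((7/8)*47)*41 = (329/8)*41 = 13489/8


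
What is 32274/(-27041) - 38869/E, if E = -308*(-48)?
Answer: -218313635/57110592 ≈ -3.8226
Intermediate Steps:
E = 14784
32274/(-27041) - 38869/E = 32274/(-27041) - 38869/14784 = 32274*(-1/27041) - 38869*1/14784 = -32274/27041 - 38869/14784 = -218313635/57110592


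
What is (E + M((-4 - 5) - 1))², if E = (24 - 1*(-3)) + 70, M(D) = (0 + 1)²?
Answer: 9604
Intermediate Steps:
M(D) = 1 (M(D) = 1² = 1)
E = 97 (E = (24 + 3) + 70 = 27 + 70 = 97)
(E + M((-4 - 5) - 1))² = (97 + 1)² = 98² = 9604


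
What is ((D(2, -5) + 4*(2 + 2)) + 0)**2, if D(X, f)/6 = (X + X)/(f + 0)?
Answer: 3136/25 ≈ 125.44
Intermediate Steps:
D(X, f) = 12*X/f (D(X, f) = 6*((X + X)/(f + 0)) = 6*((2*X)/f) = 6*(2*X/f) = 12*X/f)
((D(2, -5) + 4*(2 + 2)) + 0)**2 = ((12*2/(-5) + 4*(2 + 2)) + 0)**2 = ((12*2*(-1/5) + 4*4) + 0)**2 = ((-24/5 + 16) + 0)**2 = (56/5 + 0)**2 = (56/5)**2 = 3136/25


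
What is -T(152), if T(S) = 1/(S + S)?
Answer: -1/304 ≈ -0.0032895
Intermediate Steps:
T(S) = 1/(2*S)
-T(152) = -1/(2*152) = -1*1/304 = -1/304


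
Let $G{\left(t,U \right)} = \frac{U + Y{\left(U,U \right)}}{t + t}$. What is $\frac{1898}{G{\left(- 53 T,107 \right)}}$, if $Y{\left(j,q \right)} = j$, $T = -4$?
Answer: $\frac{402376}{107} \approx 3760.5$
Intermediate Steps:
$G{\left(t,U \right)} = \frac{U}{t}$ ($G{\left(t,U \right)} = \frac{U + U}{t + t} = \frac{2 U}{2 t} = 2 U \frac{1}{2 t} = \frac{U}{t}$)
$\frac{1898}{G{\left(- 53 T,107 \right)}} = \frac{1898}{107 \frac{1}{\left(-53\right) \left(-4\right)}} = \frac{1898}{107 \cdot \frac{1}{212}} = \frac{1898}{\frac{107}{212}} = 1898 \cdot \frac{212}{107} = \frac{402376}{107}$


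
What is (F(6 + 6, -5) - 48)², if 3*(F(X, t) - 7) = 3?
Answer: 1600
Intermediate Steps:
F(X, t) = 8 (F(X, t) = 7 + (⅓)*3 = 7 + 1 = 8)
(F(6 + 6, -5) - 48)² = (8 - 48)² = (-40)² = 1600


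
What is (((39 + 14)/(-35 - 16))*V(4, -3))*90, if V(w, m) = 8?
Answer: -12720/17 ≈ -748.24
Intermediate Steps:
(((39 + 14)/(-35 - 16))*V(4, -3))*90 = (((39 + 14)/(-35 - 16))*8)*90 = ((53/(-51))*8)*90 = ((53*(-1/51))*8)*90 = -53/51*8*90 = -424/51*90 = -12720/17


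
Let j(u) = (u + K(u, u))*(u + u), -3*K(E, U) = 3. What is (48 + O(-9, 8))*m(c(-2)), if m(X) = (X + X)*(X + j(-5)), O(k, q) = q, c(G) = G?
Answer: -12992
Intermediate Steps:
K(E, U) = -1 (K(E, U) = -1/3*3 = -1)
j(u) = 2*u*(-1 + u) (j(u) = (u - 1)*(u + u) = (-1 + u)*(2*u) = 2*u*(-1 + u))
m(X) = 2*X*(60 + X) (m(X) = (X + X)*(X + 2*(-5)*(-1 - 5)) = (2*X)*(X + 2*(-5)*(-6)) = (2*X)*(X + 60) = (2*X)*(60 + X) = 2*X*(60 + X))
(48 + O(-9, 8))*m(c(-2)) = (48 + 8)*(2*(-2)*(60 - 2)) = 56*(2*(-2)*58) = 56*(-232) = -12992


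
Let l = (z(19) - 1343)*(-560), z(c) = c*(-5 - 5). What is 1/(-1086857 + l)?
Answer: -1/228377 ≈ -4.3787e-6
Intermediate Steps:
z(c) = -10*c (z(c) = c*(-10) = -10*c)
l = 858480 (l = (-10*19 - 1343)*(-560) = (-190 - 1343)*(-560) = -1533*(-560) = 858480)
1/(-1086857 + l) = 1/(-1086857 + 858480) = 1/(-228377) = -1/228377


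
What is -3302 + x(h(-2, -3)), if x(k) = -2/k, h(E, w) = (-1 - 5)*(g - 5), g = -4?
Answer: -89155/27 ≈ -3302.0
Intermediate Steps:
h(E, w) = 54 (h(E, w) = (-1 - 5)*(-4 - 5) = -6*(-9) = 54)
-3302 + x(h(-2, -3)) = -3302 - 2/54 = -3302 - 2*1/54 = -3302 - 1/27 = -89155/27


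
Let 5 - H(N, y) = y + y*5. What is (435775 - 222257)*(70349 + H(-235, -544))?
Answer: 15718768124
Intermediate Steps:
H(N, y) = 5 - 6*y (H(N, y) = 5 - (y + y*5) = 5 - (y + 5*y) = 5 - 6*y)
(435775 - 222257)*(70349 + H(-235, -544)) = (435775 - 222257)*(70349 + (5 - 6*(-544))) = 213518*(70349 + (5 + 3264)) = 213518*(70349 + 3269) = 213518*73618 = 15718768124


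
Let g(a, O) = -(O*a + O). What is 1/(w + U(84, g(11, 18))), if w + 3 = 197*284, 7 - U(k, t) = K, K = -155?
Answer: 1/56107 ≈ 1.7823e-5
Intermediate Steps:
g(a, O) = -O - O*a (g(a, O) = -(O + O*a) = -O - O*a)
U(k, t) = 162 (U(k, t) = 7 - 1*(-155) = 7 + 155 = 162)
w = 55945 (w = -3 + 197*284 = -3 + 55948 = 55945)
1/(w + U(84, g(11, 18))) = 1/(55945 + 162) = 1/56107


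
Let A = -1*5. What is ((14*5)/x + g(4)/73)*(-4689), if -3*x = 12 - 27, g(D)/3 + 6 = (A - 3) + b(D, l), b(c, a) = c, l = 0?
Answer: -4651488/73 ≈ -63719.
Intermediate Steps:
A = -5
g(D) = -42 + 3*D (g(D) = -18 + 3*((-5 - 3) + D) = -18 + 3*(-8 + D) = -18 + (-24 + 3*D) = -42 + 3*D)
x = 5 (x = -(12 - 27)/3 = -⅓*(-15) = 5)
((14*5)/x + g(4)/73)*(-4689) = ((14*5)/5 + (-42 + 3*4)/73)*(-4689) = (70*(⅕) + (-42 + 12)*(1/73))*(-4689) = (14 - 30*1/73)*(-4689) = (14 - 30/73)*(-4689) = (992/73)*(-4689) = -4651488/73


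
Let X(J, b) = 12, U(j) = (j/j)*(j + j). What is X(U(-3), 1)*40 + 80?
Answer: 560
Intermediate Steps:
U(j) = 2*j (U(j) = 1*(2*j) = 2*j)
X(U(-3), 1)*40 + 80 = 12*40 + 80 = 480 + 80 = 560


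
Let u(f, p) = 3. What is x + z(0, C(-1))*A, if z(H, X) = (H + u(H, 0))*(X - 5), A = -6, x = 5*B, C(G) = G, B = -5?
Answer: 83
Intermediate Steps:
x = -25 (x = 5*(-5) = -25)
z(H, X) = (-5 + X)*(3 + H) (z(H, X) = (H + 3)*(X - 5) = (3 + H)*(-5 + X) = (-5 + X)*(3 + H))
x + z(0, C(-1))*A = -25 + (-15 - 5*0 + 3*(-1) + 0*(-1))*(-6) = -25 + (-15 + 0 - 3 + 0)*(-6) = -25 - 18*(-6) = -25 + 108 = 83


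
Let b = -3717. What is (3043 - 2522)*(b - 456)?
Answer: -2174133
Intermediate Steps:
(3043 - 2522)*(b - 456) = (3043 - 2522)*(-3717 - 456) = 521*(-4173) = -2174133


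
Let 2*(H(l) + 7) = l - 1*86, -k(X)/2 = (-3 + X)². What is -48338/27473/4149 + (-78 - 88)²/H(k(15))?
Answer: -1570496590892/11056591269 ≈ -142.04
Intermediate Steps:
k(X) = -2*(-3 + X)²
H(l) = -50 + l/2 (H(l) = -7 + (l - 1*86)/2 = -7 + (l - 86)/2 = -7 + (-86 + l)/2 = -7 + (-43 + l/2) = -50 + l/2)
-48338/27473/4149 + (-78 - 88)²/H(k(15)) = -48338/27473/4149 + (-78 - 88)²/(-50 + (-2*(-3 + 15)²)/2) = -48338*1/27473*(1/4149) + (-166)²/(-50 + (-2*12²)/2) = -48338/27473*1/4149 + 27556/(-50 + (-2*144)/2) = -48338/113985477 + 27556/(-50 + (½)*(-288)) = -48338/113985477 + 27556/(-50 - 144) = -48338/113985477 + 27556/(-194) = -48338/113985477 + 27556*(-1/194) = -48338/113985477 - 13778/97 = -1570496590892/11056591269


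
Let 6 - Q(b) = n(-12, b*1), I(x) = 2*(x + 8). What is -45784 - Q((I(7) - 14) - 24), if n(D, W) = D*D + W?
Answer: -45654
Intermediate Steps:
I(x) = 16 + 2*x (I(x) = 2*(8 + x) = 16 + 2*x)
n(D, W) = W + D² (n(D, W) = D² + W = W + D²)
Q(b) = -138 - b (Q(b) = 6 - (b*1 + (-12)²) = 6 - (b + 144) = 6 - (144 + b) = 6 + (-144 - b) = -138 - b)
-45784 - Q((I(7) - 14) - 24) = -45784 - (-138 - (((16 + 2*7) - 14) - 24)) = -45784 - (-138 - (((16 + 14) - 14) - 24)) = -45784 - (-138 - ((30 - 14) - 24)) = -45784 - (-138 - (16 - 24)) = -45784 - (-138 - 1*(-8)) = -45784 - (-138 + 8) = -45784 - 1*(-130) = -45784 + 130 = -45654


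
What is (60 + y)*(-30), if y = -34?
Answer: -780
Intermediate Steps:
(60 + y)*(-30) = (60 - 34)*(-30) = 26*(-30) = -780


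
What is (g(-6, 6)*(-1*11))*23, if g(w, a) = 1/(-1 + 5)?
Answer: -253/4 ≈ -63.250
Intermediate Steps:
g(w, a) = 1/4
(g(-6, 6)*(-1*11))*23 = ((-1*11)/4)*23 = ((1/4)*(-11))*23 = -11/4*23 = -253/4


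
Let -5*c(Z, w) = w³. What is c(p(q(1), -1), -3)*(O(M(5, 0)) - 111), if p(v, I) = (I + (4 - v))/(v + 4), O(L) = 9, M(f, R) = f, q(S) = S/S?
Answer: -2754/5 ≈ -550.80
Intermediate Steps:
q(S) = 1
p(v, I) = (4 + I - v)/(4 + v)
c(Z, w) = -w³/5
c(p(q(1), -1), -3)*(O(M(5, 0)) - 111) = (-⅕*(-3)³)*(9 - 111) = -⅕*(-27)*(-102) = (27/5)*(-102) = -2754/5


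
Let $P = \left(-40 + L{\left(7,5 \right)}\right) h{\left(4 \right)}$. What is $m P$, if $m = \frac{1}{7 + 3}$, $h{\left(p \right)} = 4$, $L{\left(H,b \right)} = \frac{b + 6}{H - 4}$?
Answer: $- \frac{218}{15} \approx -14.533$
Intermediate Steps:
$L{\left(H,b \right)} = \frac{6 + b}{-4 + H}$
$P = - \frac{436}{3}$ ($P = \left(-40 + \frac{6 + 5}{-4 + 7}\right) 4 = \left(-40 + \frac{1}{3} \cdot 11\right) 4 = \left(-40 + \frac{11}{3}\right) 4 = \left(- \frac{109}{3}\right) 4 = - \frac{436}{3} \approx -145.33$)
$m = \frac{1}{10} \approx 0.1$
$m P = \frac{1}{10} \left(- \frac{436}{3}\right) = - \frac{218}{15}$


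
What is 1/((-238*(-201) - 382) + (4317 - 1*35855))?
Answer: 1/15918 ≈ 6.2822e-5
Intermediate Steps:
1/((-238*(-201) - 382) + (4317 - 1*35855)) = 1/((47838 - 382) + (4317 - 35855)) = 1/(47456 - 31538) = 1/15918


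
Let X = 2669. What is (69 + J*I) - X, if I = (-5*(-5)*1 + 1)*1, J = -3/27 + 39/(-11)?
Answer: -266812/99 ≈ -2695.1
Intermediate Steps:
J = -362/99 (J = -3*1/27 + 39*(-1/11) = -⅑ - 39/11 = -362/99 ≈ -3.6566)
I = 26 (I = (25*1 + 1)*1 = (25 + 1)*1 = 26*1 = 26)
(69 + J*I) - X = (69 - 362/99*26) - 1*2669 = (69 - 9412/99) - 2669 = -2581/99 - 2669 = -266812/99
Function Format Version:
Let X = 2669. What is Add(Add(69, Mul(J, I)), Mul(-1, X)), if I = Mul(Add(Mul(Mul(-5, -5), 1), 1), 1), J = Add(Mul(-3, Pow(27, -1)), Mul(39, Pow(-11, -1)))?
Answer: Rational(-266812, 99) ≈ -2695.1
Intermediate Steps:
J = Rational(-362, 99) (J = Add(Mul(-3, Rational(1, 27)), Mul(39, Rational(-1, 11))) = Add(Rational(-1, 9), Rational(-39, 11)) = Rational(-362, 99) ≈ -3.6566)
I = 26 (I = Mul(Add(Mul(25, 1), 1), 1) = Mul(Add(25, 1), 1) = Mul(26, 1) = 26)
Add(Add(69, Mul(J, I)), Mul(-1, X)) = Add(Add(69, Mul(Rational(-362, 99), 26)), Mul(-1, 2669)) = Add(Add(69, Rational(-9412, 99)), -2669) = Add(Rational(-2581, 99), -2669) = Rational(-266812, 99)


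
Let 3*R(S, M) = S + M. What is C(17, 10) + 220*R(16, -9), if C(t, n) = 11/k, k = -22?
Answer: 3077/6 ≈ 512.83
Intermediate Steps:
C(t, n) = -½ (C(t, n) = 11/(-22) = 11*(-1/22) = -½)
R(S, M) = M/3 + S/3 (R(S, M) = (S + M)/3 = (M + S)/3 = M/3 + S/3)
C(17, 10) + 220*R(16, -9) = -½ + 220*((⅓)*(-9) + (⅓)*16) = -½ + 220*(-3 + 16/3) = -½ + 220*(7/3) = -½ + 1540/3 = 3077/6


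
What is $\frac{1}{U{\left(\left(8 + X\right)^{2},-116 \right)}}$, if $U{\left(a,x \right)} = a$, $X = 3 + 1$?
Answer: $\frac{1}{144} \approx 0.0069444$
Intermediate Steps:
$X = 4$
$\frac{1}{U{\left(\left(8 + X\right)^{2},-116 \right)}} = \frac{1}{\left(8 + 4\right)^{2}} = \frac{1}{12^{2}} = \frac{1}{144}$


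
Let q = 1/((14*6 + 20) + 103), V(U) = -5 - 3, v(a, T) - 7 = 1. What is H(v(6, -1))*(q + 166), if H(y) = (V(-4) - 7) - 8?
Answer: -34363/9 ≈ -3818.1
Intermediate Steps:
v(a, T) = 8 (v(a, T) = 7 + 1 = 8)
V(U) = -8
H(y) = -23 (H(y) = (-8 - 7) - 8 = -15 - 8 = -23)
q = 1/207 (q = 1/((84 + 20) + 103) = 1/(104 + 103) = 1/207 ≈ 0.0048309)
H(v(6, -1))*(q + 166) = -23*(1/207 + 166) = -23*34363/207 = -34363/9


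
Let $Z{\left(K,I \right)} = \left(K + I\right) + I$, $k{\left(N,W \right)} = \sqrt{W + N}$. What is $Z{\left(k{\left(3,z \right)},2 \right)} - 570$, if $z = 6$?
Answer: $-563$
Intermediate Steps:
$k{\left(N,W \right)} = \sqrt{N + W}$
$Z{\left(K,I \right)} = K + 2 I$ ($Z{\left(K,I \right)} = \left(I + K\right) + I = K + 2 I$)
$Z{\left(k{\left(3,z \right)},2 \right)} - 570 = \left(\sqrt{3 + 6} + 2 \cdot 2\right) - 570 = \left(\sqrt{9} + 4\right) - 570 = \left(3 + 4\right) - 570 = 7 - 570 = -563$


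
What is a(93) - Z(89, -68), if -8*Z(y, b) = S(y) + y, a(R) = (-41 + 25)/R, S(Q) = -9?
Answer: 914/93 ≈ 9.8280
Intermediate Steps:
a(R) = -16/R
Z(y, b) = 9/8 - y/8 (Z(y, b) = -(-9 + y)/8 = 9/8 - y/8)
a(93) - Z(89, -68) = -16/93 - (9/8 - 1/8*89) = -16*1/93 - (9/8 - 89/8) = -16/93 - 1*(-10) = -16/93 + 10 = 914/93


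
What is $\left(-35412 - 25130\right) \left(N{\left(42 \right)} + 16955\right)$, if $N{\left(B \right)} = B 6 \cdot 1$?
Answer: $-1041746194$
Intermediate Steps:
$N{\left(B \right)} = 6 B$ ($N{\left(B \right)} = 6 B 1 = 6 B$)
$\left(-35412 - 25130\right) \left(N{\left(42 \right)} + 16955\right) = \left(-35412 - 25130\right) \left(6 \cdot 42 + 16955\right) = - 60542 \left(252 + 16955\right) = \left(-60542\right) 17207 = -1041746194$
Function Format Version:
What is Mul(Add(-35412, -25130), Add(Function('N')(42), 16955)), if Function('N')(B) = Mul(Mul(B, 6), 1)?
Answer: -1041746194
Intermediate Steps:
Function('N')(B) = Mul(6, B) (Function('N')(B) = Mul(Mul(6, B), 1) = Mul(6, B))
Mul(Add(-35412, -25130), Add(Function('N')(42), 16955)) = Mul(Add(-35412, -25130), Add(Mul(6, 42), 16955)) = Mul(-60542, Add(252, 16955)) = Mul(-60542, 17207) = -1041746194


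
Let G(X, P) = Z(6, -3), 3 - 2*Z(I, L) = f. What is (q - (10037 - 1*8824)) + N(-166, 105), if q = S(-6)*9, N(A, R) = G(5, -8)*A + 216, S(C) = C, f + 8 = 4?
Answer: -1632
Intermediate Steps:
f = -4 (f = -8 + 4 = -4)
Z(I, L) = 7/2 (Z(I, L) = 3/2 - ½*(-4) = 3/2 + 2 = 7/2)
G(X, P) = 7/2
N(A, R) = 216 + 7*A/2 (N(A, R) = 7*A/2 + 216 = 216 + 7*A/2)
q = -54 (q = -6*9 = -54)
(q - (10037 - 1*8824)) + N(-166, 105) = (-54 - (10037 - 1*8824)) + (216 + (7/2)*(-166)) = (-54 - (10037 - 8824)) + (216 - 581) = (-54 - 1*1213) - 365 = (-54 - 1213) - 365 = -1267 - 365 = -1632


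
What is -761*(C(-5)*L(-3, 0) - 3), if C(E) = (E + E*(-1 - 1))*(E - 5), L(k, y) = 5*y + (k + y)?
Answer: -111867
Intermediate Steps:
L(k, y) = k + 6*y
C(E) = -E*(-5 + E) (C(E) = (E + E*(-2))*(-5 + E) = (E - 2*E)*(-5 + E) = (-E)*(-5 + E) = -E*(-5 + E))
-761*(C(-5)*L(-3, 0) - 3) = -761*((-5*(5 - 1*(-5)))*(-3 + 6*0) - 3) = -761*((-5*(5 + 5))*(-3 + 0) - 3) = -761*(-5*10*(-3) - 3) = -761*(-50*(-3) - 3) = -761*(150 - 3) = -761*147 = -111867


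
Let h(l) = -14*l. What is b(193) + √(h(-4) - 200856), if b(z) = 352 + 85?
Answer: 437 + 20*I*√502 ≈ 437.0 + 448.11*I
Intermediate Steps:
b(z) = 437
b(193) + √(h(-4) - 200856) = 437 + √(-14*(-4) - 200856) = 437 + √(56 - 200856) = 437 + √(-200800) = 437 + 20*I*√502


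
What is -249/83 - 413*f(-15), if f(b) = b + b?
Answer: 12387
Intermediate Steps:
f(b) = 2*b
-249/83 - 413*f(-15) = -249/83 - 826*(-15) = -249*1/83 - 413*(-30) = -3 + 12390 = 12387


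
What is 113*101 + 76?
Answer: 11489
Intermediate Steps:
113*101 + 76 = 11413 + 76 = 11489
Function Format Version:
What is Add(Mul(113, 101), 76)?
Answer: 11489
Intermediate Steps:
Add(Mul(113, 101), 76) = Add(11413, 76) = 11489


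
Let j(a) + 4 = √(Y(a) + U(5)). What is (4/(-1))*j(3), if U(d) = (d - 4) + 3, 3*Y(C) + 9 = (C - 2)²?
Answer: 16 - 8*√3/3 ≈ 11.381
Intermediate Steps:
Y(C) = -3 + (-2 + C)²/3 (Y(C) = -3 + (C - 2)²/3 = -3 + (-2 + C)²/3)
U(d) = -1 + d (U(d) = (-4 + d) + 3 = -1 + d)
j(a) = -4 + √(1 + (-2 + a)²/3) (j(a) = -4 + √((-3 + (-2 + a)²/3) + (-1 + 5)) = -4 + √((-3 + (-2 + a)²/3) + 4) = -4 + √(1 + (-2 + a)²/3))
(4/(-1))*j(3) = (4/(-1))*(-4 + √(9 + 3*(-2 + 3)²)/3) = (4*(-1))*(-4 + √(9 + 3*1²)/3) = -4*(-4 + √(9 + 3*1)/3) = -4*(-4 + √(9 + 3)/3) = -4*(-4 + √12/3) = -4*(-4 + (2*√3)/3) = -4*(-4 + 2*√3/3) = 16 - 8*√3/3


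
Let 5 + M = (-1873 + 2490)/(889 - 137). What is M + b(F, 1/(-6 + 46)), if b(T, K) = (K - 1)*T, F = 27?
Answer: -114697/3760 ≈ -30.505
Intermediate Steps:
M = -3143/752 (M = -5 + (-1873 + 2490)/(889 - 137) = -5 + 617/752 = -3143/752 ≈ -4.1795)
b(T, K) = T*(-1 + K) (b(T, K) = (-1 + K)*T = T*(-1 + K))
M + b(F, 1/(-6 + 46)) = -3143/752 + 27*(-1 + 1/(-6 + 46)) = -3143/752 + 27*(-1 + 1/40) = -3143/752 + 27*(-39/40) = -3143/752 - 1053/40 = -114697/3760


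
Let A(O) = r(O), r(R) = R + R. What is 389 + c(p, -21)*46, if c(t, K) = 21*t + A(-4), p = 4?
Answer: 3885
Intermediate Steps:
r(R) = 2*R
A(O) = 2*O
c(t, K) = -8 + 21*t (c(t, K) = 21*t + 2*(-4) = 21*t - 8 = -8 + 21*t)
389 + c(p, -21)*46 = 389 + (-8 + 21*4)*46 = 389 + (-8 + 84)*46 = 389 + 76*46 = 389 + 3496 = 3885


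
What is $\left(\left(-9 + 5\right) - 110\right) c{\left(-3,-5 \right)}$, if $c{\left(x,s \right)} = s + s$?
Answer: $1140$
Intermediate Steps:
$c{\left(x,s \right)} = 2 s$
$\left(\left(-9 + 5\right) - 110\right) c{\left(-3,-5 \right)} = \left(\left(-9 + 5\right) - 110\right) 2 \left(-5\right) = \left(-4 - 110\right) \left(-10\right) = \left(-114\right) \left(-10\right) = 1140$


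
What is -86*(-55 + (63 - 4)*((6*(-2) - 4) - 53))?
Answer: 354836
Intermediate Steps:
-86*(-55 + (63 - 4)*((6*(-2) - 4) - 53)) = -86*(-55 + 59*((-12 - 1*4) - 53)) = -86*(-55 + 59*((-12 - 4) - 53)) = -86*(-55 + 59*(-16 - 53)) = -86*(-55 + 59*(-69)) = -86*(-55 - 4071) = -86*(-4126) = 354836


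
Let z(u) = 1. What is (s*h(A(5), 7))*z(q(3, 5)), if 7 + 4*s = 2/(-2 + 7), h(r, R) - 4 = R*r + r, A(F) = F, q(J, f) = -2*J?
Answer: -363/5 ≈ -72.600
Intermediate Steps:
h(r, R) = 4 + r + R*r (h(r, R) = 4 + (R*r + r) = 4 + (r + R*r) = 4 + r + R*r)
s = -33/20 (s = -7/4 + (2/(-2 + 7))/4 = -7/4 + (2/5)/4 = -7/4 + ((⅕)*2)/4 = -7/4 + (¼)*(⅖) = -7/4 + ⅒ = -33/20 ≈ -1.6500)
(s*h(A(5), 7))*z(q(3, 5)) = -33*(4 + 5 + 7*5)/20*1 = -33*(4 + 5 + 35)/20*1 = -33/20*44*1 = -363/5*1 = -363/5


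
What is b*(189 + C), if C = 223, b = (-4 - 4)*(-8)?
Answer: 26368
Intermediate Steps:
b = 64 (b = -8*(-8) = 64)
b*(189 + C) = 64*(189 + 223) = 64*412 = 26368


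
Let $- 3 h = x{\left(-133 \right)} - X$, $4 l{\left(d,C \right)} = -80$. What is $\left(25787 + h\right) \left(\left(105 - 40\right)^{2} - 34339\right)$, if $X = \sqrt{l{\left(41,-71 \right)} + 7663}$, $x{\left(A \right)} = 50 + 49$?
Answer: $-775555956 - 10038 \sqrt{7643} \approx -7.7643 \cdot 10^{8}$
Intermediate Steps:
$l{\left(d,C \right)} = -20$ ($l{\left(d,C \right)} = \frac{1}{4} \left(-80\right) = -20$)
$x{\left(A \right)} = 99$
$X = \sqrt{7643}$ ($X = \sqrt{-20 + 7663} = \sqrt{7643} \approx 87.424$)
$h = -33 + \frac{\sqrt{7643}}{3}$ ($h = - \frac{99 - \sqrt{7643}}{3} = -33 + \frac{\sqrt{7643}}{3} \approx -3.8586$)
$\left(25787 + h\right) \left(\left(105 - 40\right)^{2} - 34339\right) = \left(25787 - \left(33 - \frac{\sqrt{7643}}{3}\right)\right) \left(\left(105 - 40\right)^{2} - 34339\right) = \left(25754 + \frac{\sqrt{7643}}{3}\right) \left(65^{2} - 34339\right) = \left(25754 + \frac{\sqrt{7643}}{3}\right) \left(4225 - 34339\right) = \left(25754 + \frac{\sqrt{7643}}{3}\right) \left(-30114\right) = -775555956 - 10038 \sqrt{7643}$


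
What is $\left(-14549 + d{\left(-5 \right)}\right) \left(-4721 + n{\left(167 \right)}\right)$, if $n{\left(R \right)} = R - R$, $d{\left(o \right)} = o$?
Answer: $68709434$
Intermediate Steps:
$n{\left(R \right)} = 0$
$\left(-14549 + d{\left(-5 \right)}\right) \left(-4721 + n{\left(167 \right)}\right) = \left(-14549 - 5\right) \left(-4721 + 0\right) = \left(-14554\right) \left(-4721\right) = 68709434$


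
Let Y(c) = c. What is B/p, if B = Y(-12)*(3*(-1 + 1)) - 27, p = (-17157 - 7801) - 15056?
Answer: 1/1482 ≈ 0.00067476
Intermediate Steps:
p = -40014 (p = -24958 - 15056 = -40014)
B = -27 (B = -36*(-1 + 1) - 27 = -36*0 - 27 = -12*0 - 27 = 0 - 27 = -27)
B/p = -27/(-40014) = -27*(-1/40014) = 1/1482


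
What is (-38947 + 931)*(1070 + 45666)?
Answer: -1776715776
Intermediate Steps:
(-38947 + 931)*(1070 + 45666) = -38016*46736 = -1776715776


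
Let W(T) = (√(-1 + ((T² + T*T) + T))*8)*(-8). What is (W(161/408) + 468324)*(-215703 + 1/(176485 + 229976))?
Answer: -13686746589356856/135487 + 701398856656*I*√48934/20729511 ≈ -1.0102e+11 + 7.4848e+6*I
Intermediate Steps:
W(T) = -64*√(-1 + T + 2*T²) (W(T) = (√(-1 + ((T² + T²) + T))*8)*(-8) = (√(-1 + (2*T² + T))*8)*(-8) = (√(-1 + (T + 2*T²))*8)*(-8) = (√(-1 + T + 2*T²)*8)*(-8) = (8*√(-1 + T + 2*T²))*(-8) = -64*√(-1 + T + 2*T²))
(W(161/408) + 468324)*(-215703 + 1/(176485 + 229976)) = (-64*√(-1 + 161/408 + 2*(161/408)²) + 468324)*(-215703 + 1/(176485 + 229976)) = (-64*√(-1 + 161*(1/408) + 2*(161*(1/408))²) + 468324)*(-215703 + 1/406461) = (-64*√(-1 + 161/408 + 2*(161/408)²) + 468324)*(-215703 + 1/406461) = (-64*√(-1 + 161/408 + 2*(25921/166464)) + 468324)*(-87674857082/406461) = (-64*√(-1 + 161/408 + 25921/83232) + 468324)*(-87674857082/406461) = (-8*I*√48934/51 + 468324)*(-87674857082/406461) = (468324 - 8*I*√48934/51)*(-87674857082/406461) = -13686746589356856/135487 + 701398856656*I*√48934/20729511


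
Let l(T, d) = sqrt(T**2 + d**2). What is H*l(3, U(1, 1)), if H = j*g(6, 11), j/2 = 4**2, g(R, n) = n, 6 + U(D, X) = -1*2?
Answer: 352*sqrt(73) ≈ 3007.5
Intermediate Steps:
U(D, X) = -8 (U(D, X) = -6 - 1*2 = -6 - 2 = -8)
j = 32 (j = 2*4**2 = 2*16 = 32)
H = 352 (H = 32*11 = 352)
H*l(3, U(1, 1)) = 352*sqrt(3**2 + (-8)**2) = 352*sqrt(9 + 64) = 352*sqrt(73)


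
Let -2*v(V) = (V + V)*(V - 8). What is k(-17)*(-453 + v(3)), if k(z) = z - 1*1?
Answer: 7884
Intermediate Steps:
k(z) = -1 + z (k(z) = z - 1 = -1 + z)
v(V) = -V*(-8 + V) (v(V) = -(V + V)*(V - 8)/2 = -2*V*(-8 + V)/2 = -V*(-8 + V))
k(-17)*(-453 + v(3)) = (-1 - 17)*(-453 + 3*(8 - 1*3)) = -18*(-453 + 3*(8 - 3)) = -18*(-453 + 3*5) = -18*(-453 + 15) = -18*(-438) = 7884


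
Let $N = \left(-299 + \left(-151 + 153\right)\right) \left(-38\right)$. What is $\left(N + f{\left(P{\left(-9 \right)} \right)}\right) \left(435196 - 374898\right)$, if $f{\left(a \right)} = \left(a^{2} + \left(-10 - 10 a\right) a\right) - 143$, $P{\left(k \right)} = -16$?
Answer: $542621702$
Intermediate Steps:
$f{\left(a \right)} = -143 + a^{2} + a \left(-10 - 10 a\right)$ ($f{\left(a \right)} = \left(a^{2} + a \left(-10 - 10 a\right)\right) - 143 = -143 + a^{2} + a \left(-10 - 10 a\right)$)
$N = 11286$ ($N = \left(-299 + 2\right) \left(-38\right) = \left(-297\right) \left(-38\right) = 11286$)
$\left(N + f{\left(P{\left(-9 \right)} \right)}\right) \left(435196 - 374898\right) = \left(11286 - \left(-17 + 2304\right)\right) \left(435196 - 374898\right) = \left(11286 - 2287\right) 60298 = 8999 \cdot 60298 = 542621702$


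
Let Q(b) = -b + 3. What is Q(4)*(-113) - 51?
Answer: 62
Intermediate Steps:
Q(b) = 3 - b
Q(4)*(-113) - 51 = (3 - 1*4)*(-113) - 51 = (3 - 4)*(-113) - 51 = -1*(-113) - 51 = 113 - 51 = 62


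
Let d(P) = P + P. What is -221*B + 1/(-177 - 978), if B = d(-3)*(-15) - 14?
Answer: -19399381/1155 ≈ -16796.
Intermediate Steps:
d(P) = 2*P
B = 76 (B = (2*(-3))*(-15) - 14 = -6*(-15) - 14 = 90 - 14 = 76)
-221*B + 1/(-177 - 978) = -221*76 + 1/(-177 - 978) = -16796 + 1/(-1155) = -16796 - 1/1155 = -19399381/1155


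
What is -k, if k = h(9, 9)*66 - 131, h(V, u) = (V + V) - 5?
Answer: -727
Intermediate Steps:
h(V, u) = -5 + 2*V (h(V, u) = 2*V - 5 = -5 + 2*V)
k = 727 (k = (-5 + 2*9)*66 - 131 = (-5 + 18)*66 - 131 = 13*66 - 131 = 858 - 131 = 727)
-k = -1*727 = -727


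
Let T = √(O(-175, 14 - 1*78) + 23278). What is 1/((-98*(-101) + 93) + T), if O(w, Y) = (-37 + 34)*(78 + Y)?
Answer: 9991/99796845 - 2*√5809/99796845 ≈ 9.8586e-5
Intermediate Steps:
O(w, Y) = -234 - 3*Y (O(w, Y) = -3*(78 + Y) = -234 - 3*Y)
T = 2*√5809 (T = √((-234 - 3*(14 - 1*78)) + 23278) = √((-234 - 3*(14 - 78)) + 23278) = √((-234 - 3*(-64)) + 23278) = √((-234 + 192) + 23278) = √(-42 + 23278) = √23236 = 2*√5809 ≈ 152.43)
1/((-98*(-101) + 93) + T) = 1/((-98*(-101) + 93) + 2*√5809) = 1/((9898 + 93) + 2*√5809) = 1/(9991 + 2*√5809)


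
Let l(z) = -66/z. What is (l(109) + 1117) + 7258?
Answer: 912809/109 ≈ 8374.4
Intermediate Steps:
(l(109) + 1117) + 7258 = (-66/109 + 1117) + 7258 = 121687/109 + 7258 = 912809/109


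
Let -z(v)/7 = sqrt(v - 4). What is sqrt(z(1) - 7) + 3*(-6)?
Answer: -18 + sqrt(-7 - 7*I*sqrt(3)) ≈ -16.129 - 3.2404*I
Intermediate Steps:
z(v) = -7*sqrt(-4 + v) (z(v) = -7*sqrt(v - 4) = -7*sqrt(-4 + v))
sqrt(z(1) - 7) + 3*(-6) = sqrt(-7*sqrt(-4 + 1) - 7) + 3*(-6) = sqrt(-7*I*sqrt(3) - 7) - 18 = sqrt(-7 - 7*I*sqrt(3)) - 18 = -18 + sqrt(-7 - 7*I*sqrt(3))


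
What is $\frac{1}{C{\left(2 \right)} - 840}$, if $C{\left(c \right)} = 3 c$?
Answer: $- \frac{1}{834} \approx -0.001199$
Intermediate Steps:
$\frac{1}{C{\left(2 \right)} - 840} = \frac{1}{3 \cdot 2 - 840} = \frac{1}{6 - 840} = \frac{1}{-834} = - \frac{1}{834}$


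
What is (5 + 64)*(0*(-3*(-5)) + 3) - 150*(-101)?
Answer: 15357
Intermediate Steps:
(5 + 64)*(0*(-3*(-5)) + 3) - 150*(-101) = 69*(0*15 + 3) + 15150 = 69*(0 + 3) + 15150 = 69*3 + 15150 = 207 + 15150 = 15357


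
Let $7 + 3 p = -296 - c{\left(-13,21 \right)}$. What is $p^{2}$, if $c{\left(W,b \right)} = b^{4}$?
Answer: $4215645184$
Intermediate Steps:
$p = -64928$ ($p = - \frac{7}{3} + \frac{-296 - 21^{4}}{3} = - \frac{7}{3} + \frac{-296 - 194481}{3} = - \frac{7}{3} + \frac{1}{3} \left(-194777\right) = - \frac{7}{3} - \frac{194777}{3} = -64928$)
$p^{2} = \left(-64928\right)^{2} = 4215645184$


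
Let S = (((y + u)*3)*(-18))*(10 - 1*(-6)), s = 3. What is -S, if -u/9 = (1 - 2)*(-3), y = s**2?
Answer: -15552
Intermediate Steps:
y = 9 (y = 3**2 = 9)
u = -27 (u = -9*(1 - 2)*(-3) = -(-9)*(-3) = -9*3 = -27)
S = 15552 (S = (((9 - 27)*3)*(-18))*(10 - 1*(-6)) = (-18*3*(-18))*(10 + 6) = -54*(-18)*16 = 972*16 = 15552)
-S = -1*15552 = -15552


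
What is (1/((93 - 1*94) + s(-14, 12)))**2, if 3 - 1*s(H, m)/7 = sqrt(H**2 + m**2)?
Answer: 853/13219380 + 7*sqrt(85)/3304845 ≈ 8.4054e-5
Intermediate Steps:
s(H, m) = 21 - 7*sqrt(H**2 + m**2)
(1/((93 - 1*94) + s(-14, 12)))**2 = (1/((93 - 1*94) + (21 - 7*sqrt((-14)**2 + 12**2))))**2 = (1/((93 - 94) + (21 - 7*sqrt(196 + 144))))**2 = (1/(-1 + (21 - 14*sqrt(85))))**2 = (1/(20 - 14*sqrt(85)))**2 = (20 - 14*sqrt(85))**(-2)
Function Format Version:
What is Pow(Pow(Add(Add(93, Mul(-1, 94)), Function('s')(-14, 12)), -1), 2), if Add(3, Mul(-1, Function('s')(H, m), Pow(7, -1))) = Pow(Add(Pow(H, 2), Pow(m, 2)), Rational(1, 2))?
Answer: Add(Rational(853, 13219380), Mul(Rational(7, 3304845), Pow(85, Rational(1, 2)))) ≈ 8.4054e-5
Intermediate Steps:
Function('s')(H, m) = Add(21, Mul(-7, Pow(Add(Pow(H, 2), Pow(m, 2)), Rational(1, 2))))
Pow(Pow(Add(Add(93, Mul(-1, 94)), Function('s')(-14, 12)), -1), 2) = Pow(Pow(Add(Add(93, Mul(-1, 94)), Add(21, Mul(-7, Pow(Add(Pow(-14, 2), Pow(12, 2)), Rational(1, 2))))), -1), 2) = Pow(Pow(Add(Add(93, -94), Add(21, Mul(-7, Pow(Add(196, 144), Rational(1, 2))))), -1), 2) = Pow(Pow(Add(-1, Add(21, Mul(-7, Pow(340, Rational(1, 2))))), -1), 2) = Pow(Pow(Add(-1, Add(21, Mul(-7, Mul(2, Pow(85, Rational(1, 2)))))), -1), 2) = Pow(Pow(Add(-1, Add(21, Mul(-14, Pow(85, Rational(1, 2))))), -1), 2) = Pow(Pow(Add(20, Mul(-14, Pow(85, Rational(1, 2)))), -1), 2) = Pow(Add(20, Mul(-14, Pow(85, Rational(1, 2)))), -2)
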